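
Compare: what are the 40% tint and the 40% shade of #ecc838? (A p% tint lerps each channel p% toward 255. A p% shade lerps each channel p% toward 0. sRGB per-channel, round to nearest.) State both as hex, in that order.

#f4de88, #8e7822

#ecc838 is rgb(236, 200, 56).
40% tint:
  R: 236 + 0.4×(255−236) = 236 + 7.6 = 243.6 → 244
  G: 200 + 0.4×(255−200) = 200 + 22 = 222 → 222
  B: 56 + 79.6 = 135.6 → 136
  → #f4de88
40% shade:
  R: 236 + 0.4×(0−236) = 236 − 94.4 = 141.6 → 142
  G: 200 + 0.4×(0−200) = 200 − 80 = 120 → 120
  B: 56 + 0.4×(0−56) = 56 − 22.4 = 33.6 → 34
  → #8e7822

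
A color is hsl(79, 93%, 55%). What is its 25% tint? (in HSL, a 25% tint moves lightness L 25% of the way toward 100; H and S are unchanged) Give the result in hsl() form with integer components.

hsl(79, 93%, 66%)

L moves 25% from 55 toward 100: 55 + 11.25 = 66.25 → 66.
H and S are unchanged.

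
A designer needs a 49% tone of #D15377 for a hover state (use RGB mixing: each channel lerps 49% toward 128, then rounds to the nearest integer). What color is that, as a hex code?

#D15377 is rgb(209, 83, 119).
Per channel, c → c + 0.49(128 − c):
  R: 209 + 0.49×(128−209) = 209 − 39.69 = 169.31 → 169
  G: 83 + 0.49×(128−83) = 83 + 22.05 = 105.05 → 105
  B: 119 + 4.41 = 123.41 → 123
rgb(169, 105, 123) = #A9697B.

#A9697B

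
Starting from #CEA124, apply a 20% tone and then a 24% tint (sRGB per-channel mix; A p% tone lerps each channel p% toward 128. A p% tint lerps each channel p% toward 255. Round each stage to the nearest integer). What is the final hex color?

#CEA124 is rgb(206, 161, 36).
Lerp each channel 20% toward 128:
  R: 206 − 15.6 = 190.4 → 190
  G: 161 + 0.2×(128−161) = 161 − 6.6 = 154.4 → 154
  B: 36 + 18.4 = 54.4 → 54
After the tone: rgb(190, 154, 54) = #BE9A36.
Per channel, c → c + 0.24(255 − c):
  R: 190 + 15.6 = 205.6 → 206
  G: 154 + 0.24×(255−154) = 154 + 24.24 = 178.24 → 178
  B: 54 + 48.24 = 102.24 → 102
rgb(206, 178, 102) = #CEB266.

#CEB266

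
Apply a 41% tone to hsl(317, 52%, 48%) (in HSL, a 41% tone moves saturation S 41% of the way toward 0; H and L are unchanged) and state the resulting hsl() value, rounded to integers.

S moves 41% from 52 toward 0: 52 − 21.32 = 30.68 → 31.
H and L are unchanged.

hsl(317, 31%, 48%)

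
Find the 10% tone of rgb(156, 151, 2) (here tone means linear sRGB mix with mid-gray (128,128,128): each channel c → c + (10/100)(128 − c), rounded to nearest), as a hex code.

Lerp each channel 10% toward 128:
  R: 156 + 0.1×(128−156) = 156 − 2.8 = 153.2 → 153
  G: 151 + 0.1×(128−151) = 151 − 2.3 = 148.7 → 149
  B: 2 + 0.1×(128−2) = 2 + 12.6 = 14.6 → 15
rgb(153, 149, 15) = #99950f.

#99950f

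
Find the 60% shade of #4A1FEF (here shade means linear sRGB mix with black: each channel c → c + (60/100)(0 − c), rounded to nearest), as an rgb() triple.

rgb(30, 12, 96)

#4A1FEF is rgb(74, 31, 239).
Per channel, c → c + 0.6(0 − c):
  R: 74 + 0.6×(0−74) = 74 − 44.4 = 29.6 → 30
  G: 31 + 0.6×(0−31) = 31 − 18.6 = 12.4 → 12
  B: 239 + 0.6×(0−239) = 239 − 143.4 = 95.6 → 96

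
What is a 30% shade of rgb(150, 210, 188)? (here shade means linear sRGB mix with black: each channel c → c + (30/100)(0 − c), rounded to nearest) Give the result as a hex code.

#699384

Lerp each channel 30% toward 0:
  R: 150 − 45 = 105 → 105
  G: 210 + 0.3×(0−210) = 210 − 63 = 147 → 147
  B: 188 + 0.3×(0−188) = 188 − 56.4 = 131.6 → 132
rgb(105, 147, 132) = #699384.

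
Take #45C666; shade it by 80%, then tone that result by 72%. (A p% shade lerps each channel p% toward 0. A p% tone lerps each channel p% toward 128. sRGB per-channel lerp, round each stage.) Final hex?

#45C666 is rgb(69, 198, 102).
Per channel, c → c + 0.8(0 − c):
  R: 69 − 55.2 = 13.8 → 14
  G: 198 − 158.4 = 39.6 → 40
  B: 102 − 81.6 = 20.4 → 20
After the shade: rgb(14, 40, 20) = #0E2814.
A 72% tone moves each channel 72% toward 128:
  R: 14 + 0.72×(128−14) = 14 + 82.08 = 96.08 → 96
  G: 40 + 0.72×(128−40) = 40 + 63.36 = 103.36 → 103
  B: 20 + 0.72×(128−20) = 20 + 77.76 = 97.76 → 98
rgb(96, 103, 98) = #606762.

#606762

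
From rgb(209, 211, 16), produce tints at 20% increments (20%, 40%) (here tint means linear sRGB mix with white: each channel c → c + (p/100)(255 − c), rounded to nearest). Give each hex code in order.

#dadc40, #e3e570

20%: (209 + 9.2 = 218.2→218, 211 + 8.8 = 219.8→220, 16 + 47.8 = 63.8→64) → #dadc40
40%: (209 + 18.4 = 227.4→227, 211 + 17.6 = 228.6→229, 16 + 95.6 = 111.6→112) → #e3e570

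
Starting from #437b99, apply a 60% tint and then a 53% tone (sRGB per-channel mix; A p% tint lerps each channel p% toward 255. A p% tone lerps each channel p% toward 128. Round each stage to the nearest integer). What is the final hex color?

#437b99 is rgb(67, 123, 153).
Per channel, c → c + 0.6(255 − c):
  R: 67 + 112.8 = 179.8 → 180
  G: 123 + 79.2 = 202.2 → 202
  B: 153 + 0.6×(255−153) = 153 + 61.2 = 214.2 → 214
After the tint: rgb(180, 202, 214) = #b4cad6.
Lerp each channel 53% toward 128:
  R: 180 − 27.56 = 152.44 → 152
  G: 202 + 0.53×(128−202) = 202 − 39.22 = 162.78 → 163
  B: 214 + 0.53×(128−214) = 214 − 45.58 = 168.42 → 168
rgb(152, 163, 168) = #98a3a8.

#98a3a8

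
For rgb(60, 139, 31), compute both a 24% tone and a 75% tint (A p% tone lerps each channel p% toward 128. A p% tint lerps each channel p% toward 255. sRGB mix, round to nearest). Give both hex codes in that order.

#4c8836, #cee2c7

24% tone:
  R: 60 + 16.32 = 76.32 → 76
  G: 139 + 0.24×(128−139) = 139 − 2.64 = 136.36 → 136
  B: 31 + 0.24×(128−31) = 31 + 23.28 = 54.28 → 54
  → #4c8836
75% tint:
  R: 60 + 0.75×(255−60) = 60 + 146.25 = 206.25 → 206
  G: 139 + 87 = 226 → 226
  B: 31 + 0.75×(255−31) = 31 + 168 = 199 → 199
  → #cee2c7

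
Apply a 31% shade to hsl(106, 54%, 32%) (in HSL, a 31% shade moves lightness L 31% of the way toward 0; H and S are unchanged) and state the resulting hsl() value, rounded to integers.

L moves 31% from 32 toward 0: 32 − 9.92 = 22.08 → 22.
H and S are unchanged.

hsl(106, 54%, 22%)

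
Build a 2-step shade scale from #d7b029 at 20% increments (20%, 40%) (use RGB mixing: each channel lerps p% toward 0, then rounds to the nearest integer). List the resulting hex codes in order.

#d7b029 is rgb(215, 176, 41).
20%: (215 − 43 = 172→172, 176 − 35.2 = 140.8→141, 41 − 8.2 = 32.8→33) → #ac8d21
40%: (215 − 86 = 129→129, 176 − 70.4 = 105.6→106, 41 − 16.4 = 24.6→25) → #816a19

#ac8d21, #816a19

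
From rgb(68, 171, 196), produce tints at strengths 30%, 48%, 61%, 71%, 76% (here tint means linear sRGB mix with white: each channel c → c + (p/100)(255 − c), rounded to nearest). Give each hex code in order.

#7cc4d6, #9ed3e0, #b6dee8, #c9e7ee, #d2ebf1

30%: (68 + 56.1 = 124.1→124, 171 + 25.2 = 196.2→196, 196 + 17.7 = 213.7→214) → #7cc4d6
48%: (68 + 89.76 = 157.76→158, 171 + 40.32 = 211.32→211, 196 + 28.32 = 224.32→224) → #9ed3e0
61%: (68 + 114.07 = 182.07→182, 171 + 51.24 = 222.24→222, 196 + 35.99 = 231.99→232) → #b6dee8
71%: (68 + 132.77 = 200.77→201, 171 + 59.64 = 230.64→231, 196 + 41.89 = 237.89→238) → #c9e7ee
76%: (68 + 142.12 = 210.12→210, 171 + 63.84 = 234.84→235, 196 + 44.84 = 240.84→241) → #d2ebf1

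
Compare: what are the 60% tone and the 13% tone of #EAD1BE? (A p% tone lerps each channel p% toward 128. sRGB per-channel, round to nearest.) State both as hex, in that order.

#AAA099, #DCC6B6

#EAD1BE is rgb(234, 209, 190).
60% tone:
  R: 234 − 63.6 = 170.4 → 170
  G: 209 + 0.6×(128−209) = 209 − 48.6 = 160.4 → 160
  B: 190 − 37.2 = 152.8 → 153
  → #AAA099
13% tone:
  R: 234 − 13.78 = 220.22 → 220
  G: 209 − 10.53 = 198.47 → 198
  B: 190 − 8.06 = 181.94 → 182
  → #DCC6B6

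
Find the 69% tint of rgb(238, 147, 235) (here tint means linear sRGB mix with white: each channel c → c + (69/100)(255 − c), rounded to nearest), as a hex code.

#FADEF9

A 69% tint moves each channel 69% toward 255:
  R: 238 + 0.69×(255−238) = 238 + 11.73 = 249.73 → 250
  G: 147 + 74.52 = 221.52 → 222
  B: 235 + 0.69×(255−235) = 235 + 13.8 = 248.8 → 249
rgb(250, 222, 249) = #FADEF9.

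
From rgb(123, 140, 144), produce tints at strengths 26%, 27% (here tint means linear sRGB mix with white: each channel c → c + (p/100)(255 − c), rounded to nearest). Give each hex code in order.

#9daaad, #9fabae

26%: (123 + 34.32 = 157.32→157, 140 + 29.9 = 169.9→170, 144 + 28.86 = 172.86→173) → #9daaad
27%: (123 + 35.64 = 158.64→159, 140 + 31.05 = 171.05→171, 144 + 29.97 = 173.97→174) → #9fabae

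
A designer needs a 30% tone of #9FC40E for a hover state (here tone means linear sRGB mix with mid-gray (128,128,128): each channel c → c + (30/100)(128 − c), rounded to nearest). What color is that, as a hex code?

#9FC40E is rgb(159, 196, 14).
A 30% tone moves each channel 30% toward 128:
  R: 159 + 0.3×(128−159) = 159 − 9.3 = 149.7 → 150
  G: 196 + 0.3×(128−196) = 196 − 20.4 = 175.6 → 176
  B: 14 + 0.3×(128−14) = 14 + 34.2 = 48.2 → 48
rgb(150, 176, 48) = #96B030.

#96B030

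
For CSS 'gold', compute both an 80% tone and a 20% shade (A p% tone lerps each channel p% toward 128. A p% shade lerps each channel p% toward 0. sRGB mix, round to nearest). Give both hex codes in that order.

#999166, #ccac00

CSS gold is rgb(255, 215, 0).
80% tone:
  R: 255 + 0.8×(128−255) = 255 − 101.6 = 153.4 → 153
  G: 215 + 0.8×(128−215) = 215 − 69.6 = 145.4 → 145
  B: 0 + 0.8×(128−0) = 0 + 102.4 = 102.4 → 102
  → #999166
20% shade:
  R: 255 − 51 = 204 → 204
  G: 215 + 0.2×(0−215) = 215 − 43 = 172 → 172
  B: 0 + 0 = 0 → 0
  → #ccac00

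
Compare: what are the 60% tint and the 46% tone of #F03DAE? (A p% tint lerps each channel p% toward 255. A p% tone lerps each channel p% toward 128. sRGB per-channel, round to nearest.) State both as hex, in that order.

#F03DAE is rgb(240, 61, 174).
60% tint:
  R: 240 + 9 = 249 → 249
  G: 61 + 116.4 = 177.4 → 177
  B: 174 + 0.6×(255−174) = 174 + 48.6 = 222.6 → 223
  → #F9B1DF
46% tone:
  R: 240 − 51.52 = 188.48 → 188
  G: 61 + 30.82 = 91.82 → 92
  B: 174 − 21.16 = 152.84 → 153
  → #BC5C99

#F9B1DF, #BC5C99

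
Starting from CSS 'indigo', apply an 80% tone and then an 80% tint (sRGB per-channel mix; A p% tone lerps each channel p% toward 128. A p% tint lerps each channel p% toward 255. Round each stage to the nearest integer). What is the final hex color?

CSS indigo is rgb(75, 0, 130).
Lerp each channel 80% toward 128:
  R: 75 + 0.8×(128−75) = 75 + 42.4 = 117.4 → 117
  G: 0 + 102.4 = 102.4 → 102
  B: 130 − 1.6 = 128.4 → 128
After the tone: rgb(117, 102, 128) = #756680.
Lerp each channel 80% toward 255:
  R: 117 + 0.8×(255−117) = 117 + 110.4 = 227.4 → 227
  G: 102 + 0.8×(255−102) = 102 + 122.4 = 224.4 → 224
  B: 128 + 0.8×(255−128) = 128 + 101.6 = 229.6 → 230
rgb(227, 224, 230) = #E3E0E6.

#E3E0E6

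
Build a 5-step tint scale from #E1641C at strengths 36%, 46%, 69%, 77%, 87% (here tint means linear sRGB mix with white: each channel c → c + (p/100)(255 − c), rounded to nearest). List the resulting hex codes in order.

#E1641C is rgb(225, 100, 28).
36%: (225 + 10.8 = 235.8→236, 100 + 55.8 = 155.8→156, 28 + 81.72 = 109.72→110) → #EC9C6E
46%: (225 + 13.8 = 238.8→239, 100 + 71.3 = 171.3→171, 28 + 104.42 = 132.42→132) → #EFAB84
69%: (225 + 20.7 = 245.7→246, 100 + 106.95 = 206.95→207, 28 + 156.63 = 184.63→185) → #F6CFB9
77%: (225 + 23.1 = 248.1→248, 100 + 119.35 = 219.35→219, 28 + 174.79 = 202.79→203) → #F8DBCB
87%: (225 + 26.1 = 251.1→251, 100 + 134.85 = 234.85→235, 28 + 197.49 = 225.49→225) → #FBEBE1

#EC9C6E, #EFAB84, #F6CFB9, #F8DBCB, #FBEBE1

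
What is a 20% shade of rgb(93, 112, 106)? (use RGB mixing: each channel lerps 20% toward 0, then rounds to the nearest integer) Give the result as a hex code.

Per channel, c → c + 0.2(0 − c):
  R: 93 − 18.6 = 74.4 → 74
  G: 112 + 0.2×(0−112) = 112 − 22.4 = 89.6 → 90
  B: 106 − 21.2 = 84.8 → 85
rgb(74, 90, 85) = #4A5A55.

#4A5A55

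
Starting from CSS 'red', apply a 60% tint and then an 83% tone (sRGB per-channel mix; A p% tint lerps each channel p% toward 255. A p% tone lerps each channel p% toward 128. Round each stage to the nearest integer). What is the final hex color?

CSS red is rgb(255, 0, 0).
A 60% tint moves each channel 60% toward 255:
  R: 255 + 0.6×(255−255) = 255 + 0 = 255 → 255
  G: 0 + 0.6×(255−0) = 0 + 153 = 153 → 153
  B: 0 + 153 = 153 → 153
After the tint: rgb(255, 153, 153) = #ff9999.
Lerp each channel 83% toward 128:
  R: 255 − 105.41 = 149.59 → 150
  G: 153 + 0.83×(128−153) = 153 − 20.75 = 132.25 → 132
  B: 153 + 0.83×(128−153) = 153 − 20.75 = 132.25 → 132
rgb(150, 132, 132) = #968484.

#968484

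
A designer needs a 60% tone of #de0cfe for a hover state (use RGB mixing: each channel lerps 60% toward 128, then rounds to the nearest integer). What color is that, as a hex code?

#de0cfe is rgb(222, 12, 254).
A 60% tone moves each channel 60% toward 128:
  R: 222 − 56.4 = 165.6 → 166
  G: 12 + 69.6 = 81.6 → 82
  B: 254 + 0.6×(128−254) = 254 − 75.6 = 178.4 → 178
rgb(166, 82, 178) = #a652b2.

#a652b2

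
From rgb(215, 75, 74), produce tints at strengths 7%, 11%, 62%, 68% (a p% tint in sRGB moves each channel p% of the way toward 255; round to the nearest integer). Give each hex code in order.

#da5857, #db5f5e, #f0bbba, #f2c5c5

7%: (215 + 2.8 = 217.8→218, 75 + 12.6 = 87.6→88, 74 + 12.67 = 86.67→87) → #da5857
11%: (215 + 4.4 = 219.4→219, 75 + 19.8 = 94.8→95, 74 + 19.91 = 93.91→94) → #db5f5e
62%: (215 + 24.8 = 239.8→240, 75 + 111.6 = 186.6→187, 74 + 112.22 = 186.22→186) → #f0bbba
68%: (215 + 27.2 = 242.2→242, 75 + 122.4 = 197.4→197, 74 + 123.08 = 197.08→197) → #f2c5c5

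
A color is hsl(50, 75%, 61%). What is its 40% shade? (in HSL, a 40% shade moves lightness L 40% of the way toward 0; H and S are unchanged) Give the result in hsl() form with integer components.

L moves 40% from 61 toward 0: 61 − 24.4 = 36.6 → 37.
H and S are unchanged.

hsl(50, 75%, 37%)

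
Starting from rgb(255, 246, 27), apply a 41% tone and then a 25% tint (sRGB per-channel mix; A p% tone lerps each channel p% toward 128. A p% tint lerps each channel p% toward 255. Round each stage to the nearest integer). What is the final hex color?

#d8d473

Lerp each channel 41% toward 128:
  R: 255 + 0.41×(128−255) = 255 − 52.07 = 202.93 → 203
  G: 246 − 48.38 = 197.62 → 198
  B: 27 + 41.41 = 68.41 → 68
After the tone: rgb(203, 198, 68) = #cbc644.
A 25% tint moves each channel 25% toward 255:
  R: 203 + 13 = 216 → 216
  G: 198 + 14.25 = 212.25 → 212
  B: 68 + 46.75 = 114.75 → 115
rgb(216, 212, 115) = #d8d473.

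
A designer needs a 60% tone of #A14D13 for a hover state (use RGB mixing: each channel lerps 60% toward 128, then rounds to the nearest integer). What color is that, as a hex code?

#8D6C54

#A14D13 is rgb(161, 77, 19).
Per channel, c → c + 0.6(128 − c):
  R: 161 − 19.8 = 141.2 → 141
  G: 77 + 30.6 = 107.6 → 108
  B: 19 + 65.4 = 84.4 → 84
rgb(141, 108, 84) = #8D6C54.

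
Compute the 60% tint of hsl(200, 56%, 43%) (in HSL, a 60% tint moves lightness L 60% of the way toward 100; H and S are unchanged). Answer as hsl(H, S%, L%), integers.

L moves 60% from 43 toward 100: 43 + 34.2 = 77.2 → 77.
H and S are unchanged.

hsl(200, 56%, 77%)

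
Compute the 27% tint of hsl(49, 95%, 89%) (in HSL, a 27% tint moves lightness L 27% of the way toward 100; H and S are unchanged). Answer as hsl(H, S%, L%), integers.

L moves 27% from 89 toward 100: 89 + 2.97 = 91.97 → 92.
H and S are unchanged.

hsl(49, 95%, 92%)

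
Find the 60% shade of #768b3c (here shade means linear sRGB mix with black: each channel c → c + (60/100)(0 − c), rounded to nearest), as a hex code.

#2f3818

#768b3c is rgb(118, 139, 60).
A 60% shade moves each channel 60% toward 0:
  R: 118 + 0.6×(0−118) = 118 − 70.8 = 47.2 → 47
  G: 139 − 83.4 = 55.6 → 56
  B: 60 − 36 = 24 → 24
rgb(47, 56, 24) = #2f3818.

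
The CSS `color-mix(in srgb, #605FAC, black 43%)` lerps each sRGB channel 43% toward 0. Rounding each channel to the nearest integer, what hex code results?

#605FAC is rgb(96, 95, 172).
Lerp each channel 43% toward 0:
  R: 96 + 0.43×(0−96) = 96 − 41.28 = 54.72 → 55
  G: 95 − 40.85 = 54.15 → 54
  B: 172 + 0.43×(0−172) = 172 − 73.96 = 98.04 → 98
rgb(55, 54, 98) = #373662.

#373662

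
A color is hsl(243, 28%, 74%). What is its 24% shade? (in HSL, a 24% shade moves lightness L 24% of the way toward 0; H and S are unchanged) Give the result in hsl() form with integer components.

hsl(243, 28%, 56%)

L moves 24% from 74 toward 0: 74 − 17.76 = 56.24 → 56.
H and S are unchanged.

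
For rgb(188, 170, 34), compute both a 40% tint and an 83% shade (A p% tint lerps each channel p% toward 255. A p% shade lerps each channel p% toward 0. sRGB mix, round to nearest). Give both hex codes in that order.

#D7CC7A, #201D06

40% tint:
  R: 188 + 0.4×(255−188) = 188 + 26.8 = 214.8 → 215
  G: 170 + 0.4×(255−170) = 170 + 34 = 204 → 204
  B: 34 + 88.4 = 122.4 → 122
  → #D7CC7A
83% shade:
  R: 188 − 156.04 = 31.96 → 32
  G: 170 − 141.1 = 28.9 → 29
  B: 34 + 0.83×(0−34) = 34 − 28.22 = 5.78 → 6
  → #201D06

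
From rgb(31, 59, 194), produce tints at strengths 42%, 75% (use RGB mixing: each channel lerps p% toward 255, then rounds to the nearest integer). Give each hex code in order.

42%: (31 + 94.08 = 125.08→125, 59 + 82.32 = 141.32→141, 194 + 25.62 = 219.62→220) → #7d8ddc
75%: (31 + 168 = 199→199, 59 + 147 = 206→206, 194 + 45.75 = 239.75→240) → #c7cef0

#7d8ddc, #c7cef0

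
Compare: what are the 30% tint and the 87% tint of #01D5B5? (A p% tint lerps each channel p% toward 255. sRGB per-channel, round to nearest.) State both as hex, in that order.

#4DE2CB, #DEFAF5

#01D5B5 is rgb(1, 213, 181).
30% tint:
  R: 1 + 76.2 = 77.2 → 77
  G: 213 + 12.6 = 225.6 → 226
  B: 181 + 22.2 = 203.2 → 203
  → #4DE2CB
87% tint:
  R: 1 + 0.87×(255−1) = 1 + 220.98 = 221.98 → 222
  G: 213 + 36.54 = 249.54 → 250
  B: 181 + 0.87×(255−181) = 181 + 64.38 = 245.38 → 245
  → #DEFAF5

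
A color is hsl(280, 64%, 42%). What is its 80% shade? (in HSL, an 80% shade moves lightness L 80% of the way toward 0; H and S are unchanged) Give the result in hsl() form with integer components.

hsl(280, 64%, 8%)

L moves 80% from 42 toward 0: 42 − 33.6 = 8.4 → 8.
H and S are unchanged.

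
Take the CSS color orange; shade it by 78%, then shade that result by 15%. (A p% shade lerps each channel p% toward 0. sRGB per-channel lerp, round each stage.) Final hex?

CSS orange is rgb(255, 165, 0).
A 78% shade moves each channel 78% toward 0:
  R: 255 + 0.78×(0−255) = 255 − 198.9 = 56.1 → 56
  G: 165 + 0.78×(0−165) = 165 − 128.7 = 36.3 → 36
  B: 0 + 0.78×(0−0) = 0 + 0 = 0 → 0
After the shade: rgb(56, 36, 0) = #382400.
Lerp each channel 15% toward 0:
  R: 56 + 0.15×(0−56) = 56 − 8.4 = 47.6 → 48
  G: 36 − 5.4 = 30.6 → 31
  B: 0 + 0.15×(0−0) = 0 + 0 = 0 → 0
rgb(48, 31, 0) = #301f00.

#301f00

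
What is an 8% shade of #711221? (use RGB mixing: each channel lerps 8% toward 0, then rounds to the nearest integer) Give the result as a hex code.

#711221 is rgb(113, 18, 33).
An 8% shade moves each channel 8% toward 0:
  R: 113 + 0.08×(0−113) = 113 − 9.04 = 103.96 → 104
  G: 18 + 0.08×(0−18) = 18 − 1.44 = 16.56 → 17
  B: 33 + 0.08×(0−33) = 33 − 2.64 = 30.36 → 30
rgb(104, 17, 30) = #68111E.

#68111E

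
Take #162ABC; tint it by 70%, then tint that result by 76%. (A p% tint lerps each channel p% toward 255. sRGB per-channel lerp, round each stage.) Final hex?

#162ABC is rgb(22, 42, 188).
Per channel, c → c + 0.7(255 − c):
  R: 22 + 0.7×(255−22) = 22 + 163.1 = 185.1 → 185
  G: 42 + 0.7×(255−42) = 42 + 149.1 = 191.1 → 191
  B: 188 + 0.7×(255−188) = 188 + 46.9 = 234.9 → 235
After the tint: rgb(185, 191, 235) = #B9BFEB.
Lerp each channel 76% toward 255:
  R: 185 + 0.76×(255−185) = 185 + 53.2 = 238.2 → 238
  G: 191 + 0.76×(255−191) = 191 + 48.64 = 239.64 → 240
  B: 235 + 0.76×(255−235) = 235 + 15.2 = 250.2 → 250
rgb(238, 240, 250) = #EEF0FA.

#EEF0FA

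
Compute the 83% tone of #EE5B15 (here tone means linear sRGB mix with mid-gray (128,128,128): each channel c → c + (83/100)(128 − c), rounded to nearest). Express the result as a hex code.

#EE5B15 is rgb(238, 91, 21).
Lerp each channel 83% toward 128:
  R: 238 + 0.83×(128−238) = 238 − 91.3 = 146.7 → 147
  G: 91 + 0.83×(128−91) = 91 + 30.71 = 121.71 → 122
  B: 21 + 0.83×(128−21) = 21 + 88.81 = 109.81 → 110
rgb(147, 122, 110) = #937A6E.

#937A6E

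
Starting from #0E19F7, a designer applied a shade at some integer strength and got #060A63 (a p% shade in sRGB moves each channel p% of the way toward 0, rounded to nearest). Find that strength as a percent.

#0E19F7 is rgb(14, 25, 247); #060A63 is rgb(6, 10, 99).
On the B channel (widest range): 99 ≈ 247 + (p/100)(0 − 247), so p ≈ 100×(99 − 247)/(0 − 247) = -14800/-247 = 59.92.
p = 60 reproduces all three channels after rounding.

60%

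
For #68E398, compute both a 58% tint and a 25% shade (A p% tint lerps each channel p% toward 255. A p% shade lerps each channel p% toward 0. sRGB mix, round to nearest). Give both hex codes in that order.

#68E398 is rgb(104, 227, 152).
58% tint:
  R: 104 + 0.58×(255−104) = 104 + 87.58 = 191.58 → 192
  G: 227 + 0.58×(255−227) = 227 + 16.24 = 243.24 → 243
  B: 152 + 0.58×(255−152) = 152 + 59.74 = 211.74 → 212
  → #C0F3D4
25% shade:
  R: 104 + 0.25×(0−104) = 104 − 26 = 78 → 78
  G: 227 − 56.75 = 170.25 → 170
  B: 152 + 0.25×(0−152) = 152 − 38 = 114 → 114
  → #4EAA72

#C0F3D4, #4EAA72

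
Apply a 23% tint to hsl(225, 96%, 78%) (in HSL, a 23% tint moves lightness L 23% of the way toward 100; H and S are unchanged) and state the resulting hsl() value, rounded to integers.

hsl(225, 96%, 83%)

L moves 23% from 78 toward 100: 78 + 5.06 = 83.06 → 83.
H and S are unchanged.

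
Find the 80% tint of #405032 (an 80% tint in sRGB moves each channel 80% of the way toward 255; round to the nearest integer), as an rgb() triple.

rgb(217, 220, 214)

#405032 is rgb(64, 80, 50).
Per channel, c → c + 0.8(255 − c):
  R: 64 + 0.8×(255−64) = 64 + 152.8 = 216.8 → 217
  G: 80 + 0.8×(255−80) = 80 + 140 = 220 → 220
  B: 50 + 164 = 214 → 214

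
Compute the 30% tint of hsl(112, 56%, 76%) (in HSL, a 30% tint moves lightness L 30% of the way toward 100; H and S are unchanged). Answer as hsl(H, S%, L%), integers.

L moves 30% from 76 toward 100: 76 + 7.2 = 83.2 → 83.
H and S are unchanged.

hsl(112, 56%, 83%)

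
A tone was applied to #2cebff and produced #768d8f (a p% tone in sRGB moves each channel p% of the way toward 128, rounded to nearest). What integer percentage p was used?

#2cebff is rgb(44, 235, 255); #768d8f is rgb(118, 141, 143).
On the B channel (widest range): 143 ≈ 255 + (p/100)(128 − 255), so p ≈ 100×(143 − 255)/(128 − 255) = -11200/-127 = 88.19.
p = 88 reproduces all three channels after rounding.

88%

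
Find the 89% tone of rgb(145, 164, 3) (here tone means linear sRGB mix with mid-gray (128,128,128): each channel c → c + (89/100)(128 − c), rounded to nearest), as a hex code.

#828472

Lerp each channel 89% toward 128:
  R: 145 + 0.89×(128−145) = 145 − 15.13 = 129.87 → 130
  G: 164 − 32.04 = 131.96 → 132
  B: 3 + 111.25 = 114.25 → 114
rgb(130, 132, 114) = #828472.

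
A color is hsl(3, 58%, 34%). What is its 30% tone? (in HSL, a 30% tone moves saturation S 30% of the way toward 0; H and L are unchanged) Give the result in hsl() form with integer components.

hsl(3, 41%, 34%)

S moves 30% from 58 toward 0: 58 − 17.4 = 40.6 → 41.
H and L are unchanged.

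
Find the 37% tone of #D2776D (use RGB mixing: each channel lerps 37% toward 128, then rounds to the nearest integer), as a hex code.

#B47A74

#D2776D is rgb(210, 119, 109).
Lerp each channel 37% toward 128:
  R: 210 + 0.37×(128−210) = 210 − 30.34 = 179.66 → 180
  G: 119 + 0.37×(128−119) = 119 + 3.33 = 122.33 → 122
  B: 109 + 0.37×(128−109) = 109 + 7.03 = 116.03 → 116
rgb(180, 122, 116) = #B47A74.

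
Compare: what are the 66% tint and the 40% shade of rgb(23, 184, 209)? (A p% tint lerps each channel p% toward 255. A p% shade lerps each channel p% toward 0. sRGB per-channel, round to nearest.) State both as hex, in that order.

66% tint:
  R: 23 + 0.66×(255−23) = 23 + 153.12 = 176.12 → 176
  G: 184 + 0.66×(255−184) = 184 + 46.86 = 230.86 → 231
  B: 209 + 0.66×(255−209) = 209 + 30.36 = 239.36 → 239
  → #B0E7EF
40% shade:
  R: 23 + 0.4×(0−23) = 23 − 9.2 = 13.8 → 14
  G: 184 − 73.6 = 110.4 → 110
  B: 209 + 0.4×(0−209) = 209 − 83.6 = 125.4 → 125
  → #0E6E7D

#B0E7EF, #0E6E7D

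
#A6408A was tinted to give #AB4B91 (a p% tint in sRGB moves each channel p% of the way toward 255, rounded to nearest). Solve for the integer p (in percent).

6%

#A6408A is rgb(166, 64, 138); #AB4B91 is rgb(171, 75, 145).
On the G channel (widest range): 75 ≈ 64 + (p/100)(255 − 64), so p ≈ 100×(75 − 64)/(255 − 64) = 1100/191 = 5.76.
p = 6 reproduces all three channels after rounding.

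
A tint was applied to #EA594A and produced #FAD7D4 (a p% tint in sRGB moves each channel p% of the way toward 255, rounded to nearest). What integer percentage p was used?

76%

#EA594A is rgb(234, 89, 74); #FAD7D4 is rgb(250, 215, 212).
On the B channel (widest range): 212 ≈ 74 + (p/100)(255 − 74), so p ≈ 100×(212 − 74)/(255 − 74) = 13800/181 = 76.24.
p = 76 reproduces all three channels after rounding.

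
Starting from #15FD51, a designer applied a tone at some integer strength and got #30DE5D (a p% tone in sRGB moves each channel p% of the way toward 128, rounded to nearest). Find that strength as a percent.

25%

#15FD51 is rgb(21, 253, 81); #30DE5D is rgb(48, 222, 93).
On the G channel (widest range): 222 ≈ 253 + (p/100)(128 − 253), so p ≈ 100×(222 − 253)/(128 − 253) = -3100/-125 = 24.80.
p = 25 reproduces all three channels after rounding.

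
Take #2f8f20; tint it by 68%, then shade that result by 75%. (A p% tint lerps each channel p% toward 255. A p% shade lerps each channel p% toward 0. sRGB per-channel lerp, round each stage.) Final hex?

#2f372e

#2f8f20 is rgb(47, 143, 32).
Per channel, c → c + 0.68(255 − c):
  R: 47 + 0.68×(255−47) = 47 + 141.44 = 188.44 → 188
  G: 143 + 0.68×(255−143) = 143 + 76.16 = 219.16 → 219
  B: 32 + 151.64 = 183.64 → 184
After the tint: rgb(188, 219, 184) = #bcdbb8.
A 75% shade moves each channel 75% toward 0:
  R: 188 + 0.75×(0−188) = 188 − 141 = 47 → 47
  G: 219 − 164.25 = 54.75 → 55
  B: 184 + 0.75×(0−184) = 184 − 138 = 46 → 46
rgb(47, 55, 46) = #2f372e.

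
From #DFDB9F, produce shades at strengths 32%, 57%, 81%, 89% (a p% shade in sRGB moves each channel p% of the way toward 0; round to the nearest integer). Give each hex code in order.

#98956C, #605E44, #2A2A1E, #191811

#DFDB9F is rgb(223, 219, 159).
32%: (223 − 71.36 = 151.64→152, 219 − 70.08 = 148.92→149, 159 − 50.88 = 108.12→108) → #98956C
57%: (223 − 127.11 = 95.89→96, 219 − 124.83 = 94.17→94, 159 − 90.63 = 68.37→68) → #605E44
81%: (223 − 180.63 = 42.37→42, 219 − 177.39 = 41.61→42, 159 − 128.79 = 30.21→30) → #2A2A1E
89%: (223 − 198.47 = 24.53→25, 219 − 194.91 = 24.09→24, 159 − 141.51 = 17.49→17) → #191811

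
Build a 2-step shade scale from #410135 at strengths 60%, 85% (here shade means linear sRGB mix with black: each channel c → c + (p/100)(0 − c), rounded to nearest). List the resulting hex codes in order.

#1a0015, #0a0008

#410135 is rgb(65, 1, 53).
60%: (65 − 39 = 26→26, 1 − 0.6 = 0.4→0, 53 − 31.8 = 21.2→21) → #1a0015
85%: (65 − 55.25 = 9.75→10, 1 − 0.85 = 0.15→0, 53 − 45.05 = 7.95→8) → #0a0008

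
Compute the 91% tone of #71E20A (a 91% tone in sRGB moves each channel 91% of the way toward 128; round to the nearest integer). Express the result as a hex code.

#7F8975

#71E20A is rgb(113, 226, 10).
Lerp each channel 91% toward 128:
  R: 113 + 0.91×(128−113) = 113 + 13.65 = 126.65 → 127
  G: 226 + 0.91×(128−226) = 226 − 89.18 = 136.82 → 137
  B: 10 + 0.91×(128−10) = 10 + 107.38 = 117.38 → 117
rgb(127, 137, 117) = #7F8975.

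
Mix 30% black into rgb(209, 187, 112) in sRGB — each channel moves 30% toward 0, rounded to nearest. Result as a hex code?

#92834e

Per channel, c → c + 0.3(0 − c):
  R: 209 + 0.3×(0−209) = 209 − 62.7 = 146.3 → 146
  G: 187 + 0.3×(0−187) = 187 − 56.1 = 130.9 → 131
  B: 112 − 33.6 = 78.4 → 78
rgb(146, 131, 78) = #92834e.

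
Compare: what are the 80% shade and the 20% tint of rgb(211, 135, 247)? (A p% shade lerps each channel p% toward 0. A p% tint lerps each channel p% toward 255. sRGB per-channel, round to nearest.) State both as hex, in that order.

80% shade:
  R: 211 + 0.8×(0−211) = 211 − 168.8 = 42.2 → 42
  G: 135 + 0.8×(0−135) = 135 − 108 = 27 → 27
  B: 247 − 197.6 = 49.4 → 49
  → #2A1B31
20% tint:
  R: 211 + 0.2×(255−211) = 211 + 8.8 = 219.8 → 220
  G: 135 + 24 = 159 → 159
  B: 247 + 0.2×(255−247) = 247 + 1.6 = 248.6 → 249
  → #DC9FF9

#2A1B31, #DC9FF9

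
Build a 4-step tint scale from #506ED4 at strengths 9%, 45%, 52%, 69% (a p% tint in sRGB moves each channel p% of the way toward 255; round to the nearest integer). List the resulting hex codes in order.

#607BD8, #9FAFE7, #ABB9EA, #C9D2F2

#506ED4 is rgb(80, 110, 212).
9%: (80 + 15.75 = 95.75→96, 110 + 13.05 = 123.05→123, 212 + 3.87 = 215.87→216) → #607BD8
45%: (80 + 78.75 = 158.75→159, 110 + 65.25 = 175.25→175, 212 + 19.35 = 231.35→231) → #9FAFE7
52%: (80 + 91 = 171→171, 110 + 75.4 = 185.4→185, 212 + 22.36 = 234.36→234) → #ABB9EA
69%: (80 + 120.75 = 200.75→201, 110 + 100.05 = 210.05→210, 212 + 29.67 = 241.67→242) → #C9D2F2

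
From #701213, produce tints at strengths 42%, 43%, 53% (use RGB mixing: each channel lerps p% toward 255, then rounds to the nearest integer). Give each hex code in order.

#AC7676, #AD7878, #BC9090

#701213 is rgb(112, 18, 19).
42%: (112 + 60.06 = 172.06→172, 18 + 99.54 = 117.54→118, 19 + 99.12 = 118.12→118) → #AC7676
43%: (112 + 61.49 = 173.49→173, 18 + 101.91 = 119.91→120, 19 + 101.48 = 120.48→120) → #AD7878
53%: (112 + 75.79 = 187.79→188, 18 + 125.61 = 143.61→144, 19 + 125.08 = 144.08→144) → #BC9090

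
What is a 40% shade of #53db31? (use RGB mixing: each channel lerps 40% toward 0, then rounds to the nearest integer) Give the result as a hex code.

#53db31 is rgb(83, 219, 49).
A 40% shade moves each channel 40% toward 0:
  R: 83 + 0.4×(0−83) = 83 − 33.2 = 49.8 → 50
  G: 219 − 87.6 = 131.4 → 131
  B: 49 − 19.6 = 29.4 → 29
rgb(50, 131, 29) = #32831d.

#32831d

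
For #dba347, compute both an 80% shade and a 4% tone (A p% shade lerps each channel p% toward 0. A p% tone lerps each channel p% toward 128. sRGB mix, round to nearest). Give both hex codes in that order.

#dba347 is rgb(219, 163, 71).
80% shade:
  R: 219 + 0.8×(0−219) = 219 − 175.2 = 43.8 → 44
  G: 163 − 130.4 = 32.6 → 33
  B: 71 + 0.8×(0−71) = 71 − 56.8 = 14.2 → 14
  → #2c210e
4% tone:
  R: 219 + 0.04×(128−219) = 219 − 3.64 = 215.36 → 215
  G: 163 + 0.04×(128−163) = 163 − 1.4 = 161.6 → 162
  B: 71 + 2.28 = 73.28 → 73
  → #d7a249

#2c210e, #d7a249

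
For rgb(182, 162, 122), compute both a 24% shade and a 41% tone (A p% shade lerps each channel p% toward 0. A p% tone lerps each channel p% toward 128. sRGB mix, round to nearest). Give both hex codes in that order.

#8A7B5D, #A0947C

24% shade:
  R: 182 + 0.24×(0−182) = 182 − 43.68 = 138.32 → 138
  G: 162 + 0.24×(0−162) = 162 − 38.88 = 123.12 → 123
  B: 122 − 29.28 = 92.72 → 93
  → #8A7B5D
41% tone:
  R: 182 + 0.41×(128−182) = 182 − 22.14 = 159.86 → 160
  G: 162 + 0.41×(128−162) = 162 − 13.94 = 148.06 → 148
  B: 122 + 0.41×(128−122) = 122 + 2.46 = 124.46 → 124
  → #A0947C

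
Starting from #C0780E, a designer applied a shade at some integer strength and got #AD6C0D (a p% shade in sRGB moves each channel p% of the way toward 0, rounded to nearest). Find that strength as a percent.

#C0780E is rgb(192, 120, 14); #AD6C0D is rgb(173, 108, 13).
On the R channel (widest range): 173 ≈ 192 + (p/100)(0 − 192), so p ≈ 100×(173 − 192)/(0 − 192) = -1900/-192 = 9.90.
p = 10 reproduces all three channels after rounding.

10%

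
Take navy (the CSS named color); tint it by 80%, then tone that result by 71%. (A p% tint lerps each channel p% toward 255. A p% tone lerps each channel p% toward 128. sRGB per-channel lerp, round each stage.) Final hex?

CSS navy is rgb(0, 0, 128).
An 80% tint moves each channel 80% toward 255:
  R: 0 + 0.8×(255−0) = 0 + 204 = 204 → 204
  G: 0 + 204 = 204 → 204
  B: 128 + 101.6 = 229.6 → 230
After the tint: rgb(204, 204, 230) = #CCCCE6.
Lerp each channel 71% toward 128:
  R: 204 + 0.71×(128−204) = 204 − 53.96 = 150.04 → 150
  G: 204 − 53.96 = 150.04 → 150
  B: 230 + 0.71×(128−230) = 230 − 72.42 = 157.58 → 158
rgb(150, 150, 158) = #96969E.

#96969E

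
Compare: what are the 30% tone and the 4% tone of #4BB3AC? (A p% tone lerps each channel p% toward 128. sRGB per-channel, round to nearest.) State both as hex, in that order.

#4BB3AC is rgb(75, 179, 172).
30% tone:
  R: 75 + 15.9 = 90.9 → 91
  G: 179 − 15.3 = 163.7 → 164
  B: 172 + 0.3×(128−172) = 172 − 13.2 = 158.8 → 159
  → #5BA49F
4% tone:
  R: 75 + 0.04×(128−75) = 75 + 2.12 = 77.12 → 77
  G: 179 − 2.04 = 176.96 → 177
  B: 172 + 0.04×(128−172) = 172 − 1.76 = 170.24 → 170
  → #4DB1AA

#5BA49F, #4DB1AA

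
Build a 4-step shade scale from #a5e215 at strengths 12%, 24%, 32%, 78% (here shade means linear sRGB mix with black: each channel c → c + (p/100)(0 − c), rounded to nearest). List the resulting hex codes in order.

#a5e215 is rgb(165, 226, 21).
12%: (165 − 19.8 = 145.2→145, 226 − 27.12 = 198.88→199, 21 − 2.52 = 18.48→18) → #91c712
24%: (165 − 39.6 = 125.4→125, 226 − 54.24 = 171.76→172, 21 − 5.04 = 15.96→16) → #7dac10
32%: (165 − 52.8 = 112.2→112, 226 − 72.32 = 153.68→154, 21 − 6.72 = 14.28→14) → #709a0e
78%: (165 − 128.7 = 36.3→36, 226 − 176.28 = 49.72→50, 21 − 16.38 = 4.62→5) → #243205

#91c712, #7dac10, #709a0e, #243205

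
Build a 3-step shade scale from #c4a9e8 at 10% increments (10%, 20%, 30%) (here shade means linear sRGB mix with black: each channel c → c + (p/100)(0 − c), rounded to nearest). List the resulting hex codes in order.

#b098d1, #9d87ba, #8976a2

#c4a9e8 is rgb(196, 169, 232).
10%: (196 − 19.6 = 176.4→176, 169 − 16.9 = 152.1→152, 232 − 23.2 = 208.8→209) → #b098d1
20%: (196 − 39.2 = 156.8→157, 169 − 33.8 = 135.2→135, 232 − 46.4 = 185.6→186) → #9d87ba
30%: (196 − 58.8 = 137.2→137, 169 − 50.7 = 118.3→118, 232 − 69.6 = 162.4→162) → #8976a2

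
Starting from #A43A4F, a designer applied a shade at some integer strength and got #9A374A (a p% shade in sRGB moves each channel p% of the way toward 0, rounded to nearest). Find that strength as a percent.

6%

#A43A4F is rgb(164, 58, 79); #9A374A is rgb(154, 55, 74).
On the R channel (widest range): 154 ≈ 164 + (p/100)(0 − 164), so p ≈ 100×(154 − 164)/(0 − 164) = -1000/-164 = 6.10.
p = 6 reproduces all three channels after rounding.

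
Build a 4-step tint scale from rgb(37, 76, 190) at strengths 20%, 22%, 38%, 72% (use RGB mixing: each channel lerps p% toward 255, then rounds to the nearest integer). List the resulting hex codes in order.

#5170CB, #5573CC, #7890D7, #C2CDED

20%: (37 + 43.6 = 80.6→81, 76 + 35.8 = 111.8→112, 190 + 13 = 203→203) → #5170CB
22%: (37 + 47.96 = 84.96→85, 76 + 39.38 = 115.38→115, 190 + 14.3 = 204.3→204) → #5573CC
38%: (37 + 82.84 = 119.84→120, 76 + 68.02 = 144.02→144, 190 + 24.7 = 214.7→215) → #7890D7
72%: (37 + 156.96 = 193.96→194, 76 + 128.88 = 204.88→205, 190 + 46.8 = 236.8→237) → #C2CDED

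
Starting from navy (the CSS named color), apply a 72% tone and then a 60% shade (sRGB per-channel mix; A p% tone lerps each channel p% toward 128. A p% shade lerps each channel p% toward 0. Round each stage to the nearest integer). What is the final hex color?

#252533

CSS navy is rgb(0, 0, 128).
Per channel, c → c + 0.72(128 − c):
  R: 0 + 0.72×(128−0) = 0 + 92.16 = 92.16 → 92
  G: 0 + 92.16 = 92.16 → 92
  B: 128 + 0 = 128 → 128
After the tone: rgb(92, 92, 128) = #5C5C80.
Lerp each channel 60% toward 0:
  R: 92 − 55.2 = 36.8 → 37
  G: 92 + 0.6×(0−92) = 92 − 55.2 = 36.8 → 37
  B: 128 − 76.8 = 51.2 → 51
rgb(37, 37, 51) = #252533.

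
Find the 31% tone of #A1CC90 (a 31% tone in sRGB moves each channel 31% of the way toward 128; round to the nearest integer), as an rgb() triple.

rgb(151, 180, 139)

#A1CC90 is rgb(161, 204, 144).
Lerp each channel 31% toward 128:
  R: 161 + 0.31×(128−161) = 161 − 10.23 = 150.77 → 151
  G: 204 + 0.31×(128−204) = 204 − 23.56 = 180.44 → 180
  B: 144 + 0.31×(128−144) = 144 − 4.96 = 139.04 → 139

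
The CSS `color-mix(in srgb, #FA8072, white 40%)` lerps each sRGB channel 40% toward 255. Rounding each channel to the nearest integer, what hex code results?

#FA8072 is rgb(250, 128, 114).
Lerp each channel 40% toward 255:
  R: 250 + 0.4×(255−250) = 250 + 2 = 252 → 252
  G: 128 + 50.8 = 178.8 → 179
  B: 114 + 0.4×(255−114) = 114 + 56.4 = 170.4 → 170
rgb(252, 179, 170) = #FCB3AA.

#FCB3AA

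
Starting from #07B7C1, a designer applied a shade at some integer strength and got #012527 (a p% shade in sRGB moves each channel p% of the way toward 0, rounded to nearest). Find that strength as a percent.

80%

#07B7C1 is rgb(7, 183, 193); #012527 is rgb(1, 37, 39).
On the B channel (widest range): 39 ≈ 193 + (p/100)(0 − 193), so p ≈ 100×(39 − 193)/(0 − 193) = -15400/-193 = 79.79.
p = 80 reproduces all three channels after rounding.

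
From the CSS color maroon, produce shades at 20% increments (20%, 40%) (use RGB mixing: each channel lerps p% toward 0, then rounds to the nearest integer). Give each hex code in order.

CSS maroon is rgb(128, 0, 0).
20%: (128 − 25.6 = 102.4→102, 0→0, 0→0) → #660000
40%: (128 − 51.2 = 76.8→77, 0→0, 0→0) → #4D0000

#660000, #4D0000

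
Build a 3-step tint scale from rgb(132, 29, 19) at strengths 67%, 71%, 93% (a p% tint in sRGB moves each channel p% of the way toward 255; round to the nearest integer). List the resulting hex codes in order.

67%: (132 + 82.41 = 214.41→214, 29 + 151.42 = 180.42→180, 19 + 158.12 = 177.12→177) → #D6B4B1
71%: (132 + 87.33 = 219.33→219, 29 + 160.46 = 189.46→189, 19 + 167.56 = 186.56→187) → #DBBDBB
93%: (132 + 114.39 = 246.39→246, 29 + 210.18 = 239.18→239, 19 + 219.48 = 238.48→238) → #F6EFEE

#D6B4B1, #DBBDBB, #F6EFEE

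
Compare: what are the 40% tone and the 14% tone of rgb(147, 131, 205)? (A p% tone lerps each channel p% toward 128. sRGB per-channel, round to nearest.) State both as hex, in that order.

#8b82ae, #9083c2

40% tone:
  R: 147 + 0.4×(128−147) = 147 − 7.6 = 139.4 → 139
  G: 131 + 0.4×(128−131) = 131 − 1.2 = 129.8 → 130
  B: 205 + 0.4×(128−205) = 205 − 30.8 = 174.2 → 174
  → #8b82ae
14% tone:
  R: 147 + 0.14×(128−147) = 147 − 2.66 = 144.34 → 144
  G: 131 + 0.14×(128−131) = 131 − 0.42 = 130.58 → 131
  B: 205 − 10.78 = 194.22 → 194
  → #9083c2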